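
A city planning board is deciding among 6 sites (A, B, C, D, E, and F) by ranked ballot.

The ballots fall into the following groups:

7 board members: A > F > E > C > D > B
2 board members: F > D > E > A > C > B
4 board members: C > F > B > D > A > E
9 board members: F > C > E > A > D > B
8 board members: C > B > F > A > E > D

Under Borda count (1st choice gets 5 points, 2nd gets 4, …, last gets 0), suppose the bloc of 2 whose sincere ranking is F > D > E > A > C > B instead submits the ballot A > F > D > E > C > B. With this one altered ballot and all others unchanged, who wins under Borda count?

F

Borda totals with the altered ballot: A 83, B 44, C 112, D 30, E 60, F 121.
The winner is unchanged: still F.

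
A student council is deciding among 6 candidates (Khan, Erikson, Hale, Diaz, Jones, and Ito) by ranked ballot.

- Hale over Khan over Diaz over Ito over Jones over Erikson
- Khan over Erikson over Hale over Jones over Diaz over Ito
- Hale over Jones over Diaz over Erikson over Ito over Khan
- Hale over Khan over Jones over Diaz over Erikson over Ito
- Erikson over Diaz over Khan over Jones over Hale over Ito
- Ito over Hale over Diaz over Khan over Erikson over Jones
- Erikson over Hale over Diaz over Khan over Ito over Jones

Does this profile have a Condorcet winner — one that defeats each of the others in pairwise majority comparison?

Head-to-head results (7 voters total):
Khan vs Erikson: Khan wins 4–3.
Khan vs Hale: Hale wins 5–2.
Khan vs Diaz: Diaz wins 4–3.
Khan vs Jones: Khan wins 6–1.
Khan vs Ito: Khan wins 5–2.
Erikson vs Hale: Hale wins 4–3.
Erikson vs Diaz: Diaz wins 4–3.
Erikson vs Jones: Erikson wins 4–3.
Erikson vs Ito: Erikson wins 5–2.
Hale vs Diaz: Hale wins 6–1.
Hale vs Jones: Hale wins 6–1.
Hale vs Ito: Hale wins 6–1.
Diaz vs Jones: Diaz wins 4–3.
Diaz vs Ito: Diaz wins 6–1.
Jones vs Ito: Jones wins 4–3.
Hale beats each rival — Khan (5–2), Erikson (4–3), Diaz (6–1), Jones (6–1), Ito (6–1) — so Hale is the Condorcet winner.

Yes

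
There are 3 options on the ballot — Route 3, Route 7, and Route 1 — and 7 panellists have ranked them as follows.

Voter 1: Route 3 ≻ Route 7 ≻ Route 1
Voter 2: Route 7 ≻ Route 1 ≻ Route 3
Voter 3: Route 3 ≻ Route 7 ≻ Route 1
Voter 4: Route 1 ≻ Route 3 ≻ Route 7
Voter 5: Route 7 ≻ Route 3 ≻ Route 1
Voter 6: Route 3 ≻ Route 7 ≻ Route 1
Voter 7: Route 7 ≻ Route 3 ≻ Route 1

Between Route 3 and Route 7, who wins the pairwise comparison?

Route 3

Ballots ranking Route 3 above Route 7: 4.
Ballots ranking Route 7 above Route 3: 3.
Route 3 wins the head-to-head, 4–3.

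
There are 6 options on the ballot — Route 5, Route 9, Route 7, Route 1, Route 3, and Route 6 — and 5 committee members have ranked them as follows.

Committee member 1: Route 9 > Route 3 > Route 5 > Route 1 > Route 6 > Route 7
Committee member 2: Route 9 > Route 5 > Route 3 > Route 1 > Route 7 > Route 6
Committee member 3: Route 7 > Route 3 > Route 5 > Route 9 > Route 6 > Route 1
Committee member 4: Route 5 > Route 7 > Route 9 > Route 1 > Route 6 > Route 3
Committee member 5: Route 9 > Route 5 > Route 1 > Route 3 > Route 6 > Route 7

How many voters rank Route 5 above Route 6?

Ballots ranking Route 5 above Route 6: 5.
Ballots ranking Route 6 above Route 5: 0.
So 5 of 5 voters prefer Route 5 to Route 6.

5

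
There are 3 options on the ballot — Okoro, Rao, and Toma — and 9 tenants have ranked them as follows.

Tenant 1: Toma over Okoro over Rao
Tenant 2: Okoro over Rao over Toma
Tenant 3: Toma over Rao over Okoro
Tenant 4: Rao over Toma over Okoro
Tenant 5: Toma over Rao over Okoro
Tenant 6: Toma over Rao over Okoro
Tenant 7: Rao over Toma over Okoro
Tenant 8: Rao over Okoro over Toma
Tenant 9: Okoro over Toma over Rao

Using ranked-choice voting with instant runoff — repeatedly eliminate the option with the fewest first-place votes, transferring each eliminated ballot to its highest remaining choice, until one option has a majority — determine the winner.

Toma

Round 1: Toma 4, Rao 3, Okoro 2. Okoro has the fewest and is eliminated.
Round 2: Toma 5, Rao 4. Toma has a majority.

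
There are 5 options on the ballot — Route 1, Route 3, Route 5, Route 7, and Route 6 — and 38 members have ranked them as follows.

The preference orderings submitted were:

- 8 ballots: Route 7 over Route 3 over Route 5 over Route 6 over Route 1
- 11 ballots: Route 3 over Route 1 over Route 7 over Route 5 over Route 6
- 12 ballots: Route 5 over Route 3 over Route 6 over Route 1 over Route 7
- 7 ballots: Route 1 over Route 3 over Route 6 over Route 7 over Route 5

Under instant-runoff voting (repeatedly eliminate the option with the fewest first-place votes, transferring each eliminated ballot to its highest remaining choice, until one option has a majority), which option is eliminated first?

Route 6

Round 1: Route 5 12, Route 3 11, Route 7 8, Route 1 7, Route 6 0. Route 6 has the fewest and is eliminated.
Round 2: Route 5 12, Route 3 11, Route 7 8, Route 1 7. Route 1 has the fewest and is eliminated.
Round 3: Route 3 18, Route 5 12, Route 7 8. Route 7 has the fewest and is eliminated.
Round 4: Route 3 26, Route 5 12. Route 3 has a majority.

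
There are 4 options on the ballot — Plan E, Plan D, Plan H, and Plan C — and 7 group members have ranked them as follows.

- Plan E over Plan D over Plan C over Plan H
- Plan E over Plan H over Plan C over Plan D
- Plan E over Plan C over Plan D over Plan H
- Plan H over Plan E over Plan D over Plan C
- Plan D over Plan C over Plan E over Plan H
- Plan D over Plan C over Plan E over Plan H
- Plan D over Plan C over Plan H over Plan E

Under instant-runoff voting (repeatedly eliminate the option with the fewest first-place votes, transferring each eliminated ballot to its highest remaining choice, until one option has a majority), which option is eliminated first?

Round 1: Plan E 3, Plan D 3, Plan H 1, Plan C 0. Plan C has the fewest and is eliminated.
Round 2: Plan E 3, Plan D 3, Plan H 1. Plan H has the fewest and is eliminated.
Round 3: Plan E 4, Plan D 3. Plan E has a majority.

Plan C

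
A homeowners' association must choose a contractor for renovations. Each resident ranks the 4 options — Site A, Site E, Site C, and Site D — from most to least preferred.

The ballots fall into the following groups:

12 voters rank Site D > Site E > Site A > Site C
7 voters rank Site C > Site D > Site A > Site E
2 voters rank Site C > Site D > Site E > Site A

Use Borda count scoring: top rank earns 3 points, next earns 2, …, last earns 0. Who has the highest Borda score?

Site D

Borda scores:
  Site A: 12·1 + 7·1 + 2·0 = 19
  Site E: 12·2 + 7·0 + 2·1 = 26
  Site C: 12·0 + 7·3 + 2·3 = 27
  Site D: 12·3 + 7·2 + 2·2 = 54
Site D has the highest total.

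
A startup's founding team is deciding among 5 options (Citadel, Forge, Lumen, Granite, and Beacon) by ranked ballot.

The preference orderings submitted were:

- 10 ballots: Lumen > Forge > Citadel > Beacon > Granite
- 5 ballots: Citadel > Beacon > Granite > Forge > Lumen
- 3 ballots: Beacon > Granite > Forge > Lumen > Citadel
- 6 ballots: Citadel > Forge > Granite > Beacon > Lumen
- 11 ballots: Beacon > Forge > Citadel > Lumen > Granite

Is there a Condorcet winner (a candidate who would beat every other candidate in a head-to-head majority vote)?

Head-to-head results (35 voters total):
Citadel vs Forge: Forge wins 24–11.
Citadel vs Lumen: Citadel wins 22–13.
Citadel vs Granite: Citadel wins 32–3.
Citadel vs Beacon: Citadel wins 21–14.
Forge vs Lumen: Forge wins 25–10.
Forge vs Granite: Forge wins 27–8.
Forge vs Beacon: Beacon wins 19–16.
Lumen vs Granite: Lumen wins 21–14.
Lumen vs Beacon: Beacon wins 25–10.
Granite vs Beacon: Beacon wins 29–6.
No candidate beats all others: Citadel beats Beacon beats Forge beats Citadel, a majority cycle.

No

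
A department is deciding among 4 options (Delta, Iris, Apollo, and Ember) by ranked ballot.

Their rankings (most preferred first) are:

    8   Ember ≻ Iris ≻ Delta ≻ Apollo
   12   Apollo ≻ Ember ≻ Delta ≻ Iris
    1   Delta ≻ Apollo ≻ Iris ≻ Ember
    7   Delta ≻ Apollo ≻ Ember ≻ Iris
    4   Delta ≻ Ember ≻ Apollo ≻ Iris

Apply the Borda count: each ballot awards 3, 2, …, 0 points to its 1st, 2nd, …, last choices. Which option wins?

Ember

Borda scores:
  Delta: 8·1 + 12·1 + 3 + 7·3 + 4·3 = 56
  Iris: 8·2 + 12·0 + 1 + 7·0 + 4·0 = 17
  Apollo: 8·0 + 12·3 + 2 + 7·2 + 4·1 = 56
  Ember: 8·3 + 12·2 + 0 + 7·1 + 4·2 = 63
Ember has the highest total.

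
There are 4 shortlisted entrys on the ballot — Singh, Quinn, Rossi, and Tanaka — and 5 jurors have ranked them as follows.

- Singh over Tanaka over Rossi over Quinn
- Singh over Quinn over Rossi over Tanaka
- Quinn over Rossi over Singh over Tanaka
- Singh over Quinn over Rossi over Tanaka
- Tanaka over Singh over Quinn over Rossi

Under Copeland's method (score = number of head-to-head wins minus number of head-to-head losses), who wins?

Pairwise results:
  Singh vs Quinn: Singh wins 4–1.
  Singh vs Rossi: Singh wins 4–1.
  Singh vs Tanaka: Singh wins 4–1.
  Quinn vs Rossi: Quinn wins 4–1.
  Quinn vs Tanaka: Quinn wins 3–2.
  Rossi vs Tanaka: Rossi wins 3–2.
Copeland scores (wins − losses):
  Singh: 3 − 0 = 3
  Quinn: 2 − 1 = 1
  Rossi: 1 − 2 = -1
  Tanaka: 0 − 3 = -3
Singh has the best Copeland score.

Singh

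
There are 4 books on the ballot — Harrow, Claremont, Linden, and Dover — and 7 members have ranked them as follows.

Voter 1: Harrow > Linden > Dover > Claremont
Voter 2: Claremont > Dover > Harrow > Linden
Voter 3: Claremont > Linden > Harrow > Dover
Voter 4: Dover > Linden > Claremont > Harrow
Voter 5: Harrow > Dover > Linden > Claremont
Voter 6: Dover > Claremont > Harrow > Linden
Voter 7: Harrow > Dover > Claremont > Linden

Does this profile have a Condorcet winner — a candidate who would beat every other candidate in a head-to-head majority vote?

No

Head-to-head results (7 voters total):
Harrow vs Claremont: Claremont wins 4–3.
Harrow vs Linden: Harrow wins 5–2.
Harrow vs Dover: Harrow wins 4–3.
Claremont vs Linden: Claremont wins 4–3.
Claremont vs Dover: Dover wins 5–2.
Linden vs Dover: Dover wins 5–2.
No candidate beats all others: Harrow beats Dover beats Claremont beats Harrow, a majority cycle.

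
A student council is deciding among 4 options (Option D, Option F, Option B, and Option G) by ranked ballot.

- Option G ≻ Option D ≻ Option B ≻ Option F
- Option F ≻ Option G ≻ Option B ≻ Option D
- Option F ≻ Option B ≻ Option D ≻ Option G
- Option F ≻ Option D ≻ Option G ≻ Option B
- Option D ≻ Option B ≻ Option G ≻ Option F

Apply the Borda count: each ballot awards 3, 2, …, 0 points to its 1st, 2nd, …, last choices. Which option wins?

Borda scores:
  Option D: 2 + 0 + 1 + 2 + 3 = 8
  Option F: 0 + 3 + 3 + 3 + 0 = 9
  Option B: 1 + 1 + 2 + 0 + 2 = 6
  Option G: 3 + 2 + 0 + 1 + 1 = 7
Option F has the highest total.

Option F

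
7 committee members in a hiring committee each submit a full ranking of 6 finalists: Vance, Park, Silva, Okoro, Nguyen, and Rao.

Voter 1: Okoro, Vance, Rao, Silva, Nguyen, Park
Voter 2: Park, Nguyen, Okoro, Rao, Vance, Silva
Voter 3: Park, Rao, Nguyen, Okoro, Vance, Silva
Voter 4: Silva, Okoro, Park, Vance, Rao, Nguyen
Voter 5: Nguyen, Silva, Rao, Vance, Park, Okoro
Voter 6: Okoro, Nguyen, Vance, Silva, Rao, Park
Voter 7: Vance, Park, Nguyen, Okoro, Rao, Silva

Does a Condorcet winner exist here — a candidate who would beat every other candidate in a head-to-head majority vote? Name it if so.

Head-to-head results (7 voters total):
Vance vs Park: Vance wins 4–3.
Vance vs Silva: Vance wins 5–2.
Vance vs Okoro: Okoro wins 5–2.
Vance vs Nguyen: Nguyen wins 4–3.
Vance vs Rao: Vance wins 4–3.
Park vs Silva: Silva wins 4–3.
Park vs Okoro: Park wins 4–3.
Park vs Nguyen: Park wins 4–3.
Park vs Rao: Park wins 4–3.
Silva vs Okoro: Okoro wins 5–2.
Silva vs Nguyen: Nguyen wins 5–2.
Silva vs Rao: Rao wins 4–3.
Okoro vs Nguyen: Nguyen wins 4–3.
Okoro vs Rao: Okoro wins 5–2.
Nguyen vs Rao: Nguyen wins 4–3.
No candidate beats all others: Vance beats Park beats Okoro beats Vance, a majority cycle.

There is no Condorcet winner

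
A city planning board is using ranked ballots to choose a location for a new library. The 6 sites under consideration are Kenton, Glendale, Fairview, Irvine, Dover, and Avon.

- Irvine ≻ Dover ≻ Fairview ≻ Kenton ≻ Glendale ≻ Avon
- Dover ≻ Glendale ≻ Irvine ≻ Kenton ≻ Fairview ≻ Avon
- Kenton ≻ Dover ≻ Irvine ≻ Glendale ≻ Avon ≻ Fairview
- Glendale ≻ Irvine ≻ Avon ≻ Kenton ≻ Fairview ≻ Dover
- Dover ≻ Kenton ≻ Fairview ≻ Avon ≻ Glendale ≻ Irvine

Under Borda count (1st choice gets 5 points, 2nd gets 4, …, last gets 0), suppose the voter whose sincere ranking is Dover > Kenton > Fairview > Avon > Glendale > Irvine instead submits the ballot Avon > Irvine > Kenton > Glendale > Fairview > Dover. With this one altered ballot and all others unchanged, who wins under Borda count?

Irvine

Borda totals with the altered ballot: Kenton 14, Glendale 14, Fairview 6, Irvine 19, Dover 13, Avon 9.
The switch changes the winner from Dover to Irvine.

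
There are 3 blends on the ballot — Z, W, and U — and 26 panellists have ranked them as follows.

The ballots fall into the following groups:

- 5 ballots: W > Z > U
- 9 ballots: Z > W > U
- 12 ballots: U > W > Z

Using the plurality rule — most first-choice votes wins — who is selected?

U

First-place vote totals:
  Z: 9
  W: 5
  U: 12
U has the most first-place votes.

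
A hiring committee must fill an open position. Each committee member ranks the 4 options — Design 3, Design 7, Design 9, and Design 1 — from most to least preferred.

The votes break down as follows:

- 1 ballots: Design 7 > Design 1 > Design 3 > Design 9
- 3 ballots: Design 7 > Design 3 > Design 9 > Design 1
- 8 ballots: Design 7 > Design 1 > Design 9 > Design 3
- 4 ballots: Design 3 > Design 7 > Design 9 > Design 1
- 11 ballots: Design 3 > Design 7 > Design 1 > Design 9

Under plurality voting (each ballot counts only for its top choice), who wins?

Design 3

First-place vote totals:
  Design 3: 15
  Design 7: 12
  Design 9: 0
  Design 1: 0
Design 3 has the most first-place votes.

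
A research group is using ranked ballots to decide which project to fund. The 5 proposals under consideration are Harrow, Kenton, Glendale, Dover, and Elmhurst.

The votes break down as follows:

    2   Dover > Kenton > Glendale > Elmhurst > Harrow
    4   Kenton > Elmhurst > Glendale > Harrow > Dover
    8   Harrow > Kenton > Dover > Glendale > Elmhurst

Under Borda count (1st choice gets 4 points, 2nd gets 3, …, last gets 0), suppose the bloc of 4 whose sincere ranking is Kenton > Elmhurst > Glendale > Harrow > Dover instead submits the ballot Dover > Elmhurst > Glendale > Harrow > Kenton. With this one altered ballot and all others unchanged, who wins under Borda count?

Dover

Borda totals with the altered ballot: Harrow 36, Kenton 30, Glendale 20, Dover 40, Elmhurst 14.
The switch changes the winner from Kenton to Dover.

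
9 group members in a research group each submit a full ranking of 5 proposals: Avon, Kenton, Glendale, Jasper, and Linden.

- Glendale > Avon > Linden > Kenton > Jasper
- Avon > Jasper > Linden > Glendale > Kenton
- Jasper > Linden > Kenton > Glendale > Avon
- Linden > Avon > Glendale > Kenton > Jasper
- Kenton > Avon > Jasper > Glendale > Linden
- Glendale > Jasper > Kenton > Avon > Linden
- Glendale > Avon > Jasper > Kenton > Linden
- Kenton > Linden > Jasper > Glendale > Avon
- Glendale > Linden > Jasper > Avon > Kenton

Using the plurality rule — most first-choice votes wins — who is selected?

Glendale

First-place vote totals:
  Avon: 1
  Kenton: 2
  Glendale: 4
  Jasper: 1
  Linden: 1
Glendale has the most first-place votes.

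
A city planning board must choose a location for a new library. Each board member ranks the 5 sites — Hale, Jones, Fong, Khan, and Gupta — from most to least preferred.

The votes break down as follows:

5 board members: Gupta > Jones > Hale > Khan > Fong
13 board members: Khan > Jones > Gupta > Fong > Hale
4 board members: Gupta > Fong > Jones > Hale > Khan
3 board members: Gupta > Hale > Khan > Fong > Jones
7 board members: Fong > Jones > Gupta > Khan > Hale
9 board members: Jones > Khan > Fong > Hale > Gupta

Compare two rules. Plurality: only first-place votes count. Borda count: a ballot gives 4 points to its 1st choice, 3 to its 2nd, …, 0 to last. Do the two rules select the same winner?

No

Plurality first-place counts: Hale 0, Jones 9, Fong 7, Khan 13, Gupta 12 → Khan.
Borda totals: Hale 32, Jones 119, Fong 74, Khan 97, Gupta 88 → Jones.
The two rules disagree: plurality picks Khan, Borda picks Jones.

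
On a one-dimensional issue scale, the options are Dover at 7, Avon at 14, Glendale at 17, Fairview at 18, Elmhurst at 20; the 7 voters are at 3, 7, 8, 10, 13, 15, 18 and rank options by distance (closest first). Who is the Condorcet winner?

Dover

With single-peaked preferences on a line, the Condorcet winner is the candidate closest to the median voter.
The median voter (position 10) is closest to Dover at 7.
Check: Dover vs Glendale — voters closer to Dover: 4 of 7.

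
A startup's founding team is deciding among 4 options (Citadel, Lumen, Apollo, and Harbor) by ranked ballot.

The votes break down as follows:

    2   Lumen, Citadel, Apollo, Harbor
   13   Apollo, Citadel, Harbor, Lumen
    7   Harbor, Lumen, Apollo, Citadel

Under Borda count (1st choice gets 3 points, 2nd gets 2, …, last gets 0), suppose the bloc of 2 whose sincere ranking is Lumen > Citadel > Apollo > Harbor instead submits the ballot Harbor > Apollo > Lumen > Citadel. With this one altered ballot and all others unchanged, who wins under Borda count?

Apollo

Borda totals with the altered ballot: Citadel 26, Lumen 16, Apollo 50, Harbor 40.
The winner is unchanged: still Apollo.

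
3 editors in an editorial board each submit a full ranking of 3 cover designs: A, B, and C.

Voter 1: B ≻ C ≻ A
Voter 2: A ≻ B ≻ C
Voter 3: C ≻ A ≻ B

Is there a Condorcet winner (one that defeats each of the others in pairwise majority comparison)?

Head-to-head results (3 voters total):
A vs B: A wins 2–1.
A vs C: C wins 2–1.
B vs C: B wins 2–1.
No candidate beats all others: A beats B beats C beats A, a majority cycle.

No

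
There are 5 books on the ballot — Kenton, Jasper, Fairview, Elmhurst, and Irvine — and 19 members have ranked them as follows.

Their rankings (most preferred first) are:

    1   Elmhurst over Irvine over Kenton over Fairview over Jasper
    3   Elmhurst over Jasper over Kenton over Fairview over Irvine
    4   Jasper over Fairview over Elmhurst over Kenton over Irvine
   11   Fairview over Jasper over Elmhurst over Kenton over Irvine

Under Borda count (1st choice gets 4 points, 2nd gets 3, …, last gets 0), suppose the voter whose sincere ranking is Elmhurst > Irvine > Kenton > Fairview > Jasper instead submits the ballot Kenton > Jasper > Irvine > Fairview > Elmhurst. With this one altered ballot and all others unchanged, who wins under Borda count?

Jasper

Borda totals with the altered ballot: Kenton 25, Jasper 61, Fairview 60, Elmhurst 42, Irvine 2.
The switch changes the winner from Fairview to Jasper.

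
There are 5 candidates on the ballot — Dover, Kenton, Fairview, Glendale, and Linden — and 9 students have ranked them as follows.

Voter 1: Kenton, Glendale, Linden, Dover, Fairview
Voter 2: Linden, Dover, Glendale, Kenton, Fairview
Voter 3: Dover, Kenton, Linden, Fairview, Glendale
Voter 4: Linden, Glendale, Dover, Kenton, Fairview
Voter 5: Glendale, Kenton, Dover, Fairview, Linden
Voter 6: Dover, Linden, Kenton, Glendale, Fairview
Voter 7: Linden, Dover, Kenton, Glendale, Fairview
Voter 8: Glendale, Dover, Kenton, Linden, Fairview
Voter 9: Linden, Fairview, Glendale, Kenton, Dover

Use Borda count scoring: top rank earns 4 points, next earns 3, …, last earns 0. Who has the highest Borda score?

Linden

Borda scores:
  Dover: 1 + 3 + 4 + 2 + 2 + 4 + 3 + 3 + 0 = 22
  Kenton: 4 + 1 + 3 + 1 + 3 + 2 + 2 + 2 + 1 = 19
  Fairview: 0 + 0 + 1 + 0 + 1 + 0 + 0 + 0 + 3 = 5
  Glendale: 3 + 2 + 0 + 3 + 4 + 1 + 1 + 4 + 2 = 20
  Linden: 2 + 4 + 2 + 4 + 0 + 3 + 4 + 1 + 4 = 24
Linden has the highest total.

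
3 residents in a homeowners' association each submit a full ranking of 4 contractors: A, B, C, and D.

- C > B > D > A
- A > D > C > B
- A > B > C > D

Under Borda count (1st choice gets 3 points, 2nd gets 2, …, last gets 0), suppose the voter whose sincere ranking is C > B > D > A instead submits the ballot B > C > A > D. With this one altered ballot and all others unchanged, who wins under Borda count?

Borda totals with the altered ballot: A 7, B 5, C 4, D 2.
The winner is unchanged: still A.

A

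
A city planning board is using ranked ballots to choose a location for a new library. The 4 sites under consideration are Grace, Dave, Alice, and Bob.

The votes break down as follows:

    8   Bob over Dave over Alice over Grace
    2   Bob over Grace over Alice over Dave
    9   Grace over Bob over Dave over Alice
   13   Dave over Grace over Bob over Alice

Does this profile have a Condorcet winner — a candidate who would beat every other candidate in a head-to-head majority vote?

Head-to-head results (32 voters total):
Grace vs Dave: Dave wins 21–11.
Grace vs Alice: Grace wins 24–8.
Grace vs Bob: Grace wins 22–10.
Dave vs Alice: Dave wins 30–2.
Dave vs Bob: Bob wins 19–13.
Alice vs Bob: Bob wins 32–0.
No candidate beats all others: Grace beats Bob beats Dave beats Grace, a majority cycle.

No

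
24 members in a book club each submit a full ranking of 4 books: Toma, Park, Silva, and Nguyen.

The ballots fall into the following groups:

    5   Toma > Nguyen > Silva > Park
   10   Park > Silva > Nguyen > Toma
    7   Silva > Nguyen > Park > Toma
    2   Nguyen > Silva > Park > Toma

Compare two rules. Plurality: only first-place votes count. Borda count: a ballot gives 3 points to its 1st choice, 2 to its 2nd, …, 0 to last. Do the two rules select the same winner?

No

Plurality first-place counts: Toma 5, Park 10, Silva 7, Nguyen 2 → Park.
Borda totals: Toma 15, Park 39, Silva 50, Nguyen 40 → Silva.
The two rules disagree: plurality picks Park, Borda picks Silva.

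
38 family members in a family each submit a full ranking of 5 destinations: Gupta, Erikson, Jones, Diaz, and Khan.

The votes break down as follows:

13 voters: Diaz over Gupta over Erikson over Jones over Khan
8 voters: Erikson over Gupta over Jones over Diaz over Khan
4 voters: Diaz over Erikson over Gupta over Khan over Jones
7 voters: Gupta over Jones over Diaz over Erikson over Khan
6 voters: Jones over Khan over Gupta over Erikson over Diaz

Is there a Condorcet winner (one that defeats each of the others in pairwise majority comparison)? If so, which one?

Head-to-head results (38 voters total):
Gupta vs Erikson: Gupta wins 26–12.
Gupta vs Jones: Gupta wins 32–6.
Gupta vs Diaz: Gupta wins 21–17.
Gupta vs Khan: Gupta wins 32–6.
Erikson vs Jones: Erikson wins 25–13.
Erikson vs Diaz: Diaz wins 24–14.
Erikson vs Khan: Erikson wins 32–6.
Jones vs Diaz: Jones wins 21–17.
Jones vs Khan: Jones wins 34–4.
Diaz vs Khan: Diaz wins 32–6.
Gupta beats each rival — Erikson (26–12), Jones (32–6), Diaz (21–17), Khan (32–6) — so Gupta is the Condorcet winner.

Gupta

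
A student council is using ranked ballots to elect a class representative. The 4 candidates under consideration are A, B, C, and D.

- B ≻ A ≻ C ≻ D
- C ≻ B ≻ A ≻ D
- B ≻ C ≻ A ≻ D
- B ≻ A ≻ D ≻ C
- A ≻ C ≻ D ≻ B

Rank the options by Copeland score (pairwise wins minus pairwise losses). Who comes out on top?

B

Pairwise results:
  A vs B: B wins 4–1.
  A vs C: A wins 3–2.
  A vs D: A wins 5–0.
  B vs C: B wins 3–2.
  B vs D: B wins 4–1.
  C vs D: C wins 4–1.
Copeland scores (wins − losses):
  A: 2 − 1 = 1
  B: 3 − 0 = 3
  C: 1 − 2 = -1
  D: 0 − 3 = -3
B has the best Copeland score.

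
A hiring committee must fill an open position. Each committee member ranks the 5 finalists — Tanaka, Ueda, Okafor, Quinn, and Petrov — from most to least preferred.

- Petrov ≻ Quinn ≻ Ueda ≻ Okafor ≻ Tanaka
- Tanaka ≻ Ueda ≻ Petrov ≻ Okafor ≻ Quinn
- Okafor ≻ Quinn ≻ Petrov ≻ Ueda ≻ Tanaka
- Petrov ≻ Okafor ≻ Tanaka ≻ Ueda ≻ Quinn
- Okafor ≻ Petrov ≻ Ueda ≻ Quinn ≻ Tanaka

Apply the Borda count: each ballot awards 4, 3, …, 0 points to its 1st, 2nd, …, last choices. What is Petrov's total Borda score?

Borda scores:
  Tanaka: 0 + 4 + 0 + 2 + 0 = 6
  Ueda: 2 + 3 + 1 + 1 + 2 = 9
  Okafor: 1 + 1 + 4 + 3 + 4 = 13
  Quinn: 3 + 0 + 3 + 0 + 1 = 7
  Petrov: 4 + 2 + 2 + 4 + 3 = 15

15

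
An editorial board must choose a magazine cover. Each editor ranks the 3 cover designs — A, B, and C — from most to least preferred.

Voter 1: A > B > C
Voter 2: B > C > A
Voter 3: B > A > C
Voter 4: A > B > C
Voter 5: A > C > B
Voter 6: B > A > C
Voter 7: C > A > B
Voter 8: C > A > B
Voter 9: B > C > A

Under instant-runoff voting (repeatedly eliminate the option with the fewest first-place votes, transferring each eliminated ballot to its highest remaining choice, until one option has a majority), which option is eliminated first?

C

Round 1: B 4, A 3, C 2. C has the fewest and is eliminated.
Round 2: A 5, B 4. A has a majority.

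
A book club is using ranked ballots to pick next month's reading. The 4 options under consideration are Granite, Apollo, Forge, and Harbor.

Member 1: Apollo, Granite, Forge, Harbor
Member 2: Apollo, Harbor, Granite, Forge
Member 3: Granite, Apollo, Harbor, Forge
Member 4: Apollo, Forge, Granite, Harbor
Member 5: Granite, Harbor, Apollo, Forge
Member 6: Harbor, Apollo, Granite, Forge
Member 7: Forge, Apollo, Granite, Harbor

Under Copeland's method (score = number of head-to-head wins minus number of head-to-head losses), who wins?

Pairwise results:
  Granite vs Apollo: Apollo wins 5–2.
  Granite vs Forge: Granite wins 5–2.
  Granite vs Harbor: Granite wins 5–2.
  Apollo vs Forge: Apollo wins 6–1.
  Apollo vs Harbor: Apollo wins 5–2.
  Forge vs Harbor: Harbor wins 4–3.
Copeland scores (wins − losses):
  Granite: 2 − 1 = 1
  Apollo: 3 − 0 = 3
  Forge: 0 − 3 = -3
  Harbor: 1 − 2 = -1
Apollo has the best Copeland score.

Apollo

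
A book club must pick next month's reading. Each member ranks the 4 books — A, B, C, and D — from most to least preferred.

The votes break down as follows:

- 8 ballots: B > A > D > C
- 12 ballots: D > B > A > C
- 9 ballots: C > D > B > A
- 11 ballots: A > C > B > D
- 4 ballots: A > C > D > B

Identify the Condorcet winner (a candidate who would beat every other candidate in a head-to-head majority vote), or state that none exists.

None — there is no Condorcet winner

Head-to-head results (44 voters total):
A vs B: B wins 29–15.
A vs C: A wins 35–9.
A vs D: A wins 23–21.
B vs C: C wins 24–20.
B vs D: D wins 25–19.
C vs D: C wins 24–20.
No candidate beats all others: A beats C beats B beats A, a majority cycle.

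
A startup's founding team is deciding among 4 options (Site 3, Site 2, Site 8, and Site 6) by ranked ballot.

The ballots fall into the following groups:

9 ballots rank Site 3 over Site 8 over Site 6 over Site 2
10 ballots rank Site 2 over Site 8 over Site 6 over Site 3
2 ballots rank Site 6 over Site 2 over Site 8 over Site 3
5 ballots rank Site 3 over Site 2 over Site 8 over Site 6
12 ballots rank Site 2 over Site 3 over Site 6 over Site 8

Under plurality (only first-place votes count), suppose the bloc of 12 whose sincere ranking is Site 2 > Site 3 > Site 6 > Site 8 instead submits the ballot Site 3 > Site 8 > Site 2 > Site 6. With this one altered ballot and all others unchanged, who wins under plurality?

Site 3

First-place totals with the altered ballot: Site 3 26, Site 2 10, Site 8 0, Site 6 2.
The switch changes the winner from Site 2 to Site 3.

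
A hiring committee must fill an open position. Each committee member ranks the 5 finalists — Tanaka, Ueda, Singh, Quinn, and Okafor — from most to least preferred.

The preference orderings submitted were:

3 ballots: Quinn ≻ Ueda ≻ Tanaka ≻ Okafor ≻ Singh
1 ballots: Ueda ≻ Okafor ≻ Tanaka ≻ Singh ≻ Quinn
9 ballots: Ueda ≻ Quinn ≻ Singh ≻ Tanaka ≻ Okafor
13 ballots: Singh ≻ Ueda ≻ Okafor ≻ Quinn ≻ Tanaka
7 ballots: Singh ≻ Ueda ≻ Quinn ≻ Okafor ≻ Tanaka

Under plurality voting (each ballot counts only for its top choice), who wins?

First-place vote totals:
  Tanaka: 0
  Ueda: 10
  Singh: 20
  Quinn: 3
  Okafor: 0
Singh has the most first-place votes.

Singh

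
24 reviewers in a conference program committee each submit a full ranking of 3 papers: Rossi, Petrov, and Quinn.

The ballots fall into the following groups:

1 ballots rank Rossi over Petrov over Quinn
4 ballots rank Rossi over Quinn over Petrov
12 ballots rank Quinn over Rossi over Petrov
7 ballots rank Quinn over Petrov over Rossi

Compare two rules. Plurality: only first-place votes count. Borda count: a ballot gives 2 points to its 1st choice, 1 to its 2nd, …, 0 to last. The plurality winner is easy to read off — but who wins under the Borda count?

Plurality first-place counts: Rossi 5, Petrov 0, Quinn 19 → Quinn.
Borda totals: Rossi 22, Petrov 8, Quinn 42 → Quinn.

Quinn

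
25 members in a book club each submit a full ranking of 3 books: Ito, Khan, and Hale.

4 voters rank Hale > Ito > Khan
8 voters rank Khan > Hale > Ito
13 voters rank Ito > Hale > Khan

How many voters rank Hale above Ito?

Ballots ranking Hale above Ito: 4+8 = 12.
Ballots ranking Ito above Hale: 13.
So 12 of 25 voters prefer Hale to Ito.

12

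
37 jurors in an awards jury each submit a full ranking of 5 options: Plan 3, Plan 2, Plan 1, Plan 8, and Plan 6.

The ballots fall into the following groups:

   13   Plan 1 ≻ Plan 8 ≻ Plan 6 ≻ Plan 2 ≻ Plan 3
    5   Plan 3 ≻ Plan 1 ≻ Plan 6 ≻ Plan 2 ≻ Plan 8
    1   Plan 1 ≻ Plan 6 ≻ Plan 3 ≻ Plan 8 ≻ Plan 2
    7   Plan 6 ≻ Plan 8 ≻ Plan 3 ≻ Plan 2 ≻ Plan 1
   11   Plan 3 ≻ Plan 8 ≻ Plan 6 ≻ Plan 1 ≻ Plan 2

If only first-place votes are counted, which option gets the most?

Plan 3

First-place vote totals:
  Plan 3: 16
  Plan 2: 0
  Plan 1: 14
  Plan 8: 0
  Plan 6: 7
Plan 3 has the most first-place votes.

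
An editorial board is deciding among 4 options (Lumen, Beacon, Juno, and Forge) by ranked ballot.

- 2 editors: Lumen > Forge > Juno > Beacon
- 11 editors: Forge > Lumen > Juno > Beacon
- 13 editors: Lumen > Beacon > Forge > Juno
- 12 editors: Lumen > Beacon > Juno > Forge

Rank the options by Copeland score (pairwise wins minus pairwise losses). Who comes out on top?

Pairwise results:
  Lumen vs Beacon: Lumen wins 38–0.
  Lumen vs Juno: Lumen wins 38–0.
  Lumen vs Forge: Lumen wins 27–11.
  Beacon vs Juno: Beacon wins 25–13.
  Beacon vs Forge: Beacon wins 25–13.
  Juno vs Forge: Forge wins 26–12.
Copeland scores (wins − losses):
  Lumen: 3 − 0 = 3
  Beacon: 2 − 1 = 1
  Juno: 0 − 3 = -3
  Forge: 1 − 2 = -1
Lumen has the best Copeland score.

Lumen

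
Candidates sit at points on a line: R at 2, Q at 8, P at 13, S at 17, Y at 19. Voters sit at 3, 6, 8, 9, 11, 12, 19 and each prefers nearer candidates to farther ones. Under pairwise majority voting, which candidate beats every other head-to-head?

Q

With single-peaked preferences on a line, the Condorcet winner is the candidate closest to the median voter.
The median voter (position 9) is closest to Q at 8.
Check: Q vs S — voters closer to Q: 6 of 7.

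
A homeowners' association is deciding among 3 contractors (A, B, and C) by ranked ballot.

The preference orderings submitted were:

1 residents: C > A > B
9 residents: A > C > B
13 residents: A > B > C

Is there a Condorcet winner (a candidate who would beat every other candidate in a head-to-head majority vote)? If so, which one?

A

Head-to-head results (23 voters total):
A vs B: A wins 23–0.
A vs C: A wins 22–1.
B vs C: B wins 13–10.
A beats each rival — B (23–0), C (22–1) — so A is the Condorcet winner.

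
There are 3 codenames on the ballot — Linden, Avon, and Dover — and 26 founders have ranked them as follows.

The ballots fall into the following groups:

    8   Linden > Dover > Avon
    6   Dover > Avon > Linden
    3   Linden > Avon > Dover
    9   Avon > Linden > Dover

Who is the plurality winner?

Linden

First-place vote totals:
  Linden: 11
  Avon: 9
  Dover: 6
Linden has the most first-place votes.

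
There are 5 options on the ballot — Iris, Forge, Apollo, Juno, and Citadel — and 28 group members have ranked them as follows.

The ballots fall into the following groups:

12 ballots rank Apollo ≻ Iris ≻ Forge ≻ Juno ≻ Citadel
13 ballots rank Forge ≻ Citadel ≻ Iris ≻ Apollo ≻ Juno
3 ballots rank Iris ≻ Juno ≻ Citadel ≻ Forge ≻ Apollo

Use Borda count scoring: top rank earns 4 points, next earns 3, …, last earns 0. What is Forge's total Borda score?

79

Borda scores:
  Iris: 12·3 + 13·2 + 3·4 = 74
  Forge: 12·2 + 13·4 + 3·1 = 79
  Apollo: 12·4 + 13·1 + 3·0 = 61
  Juno: 12·1 + 13·0 + 3·3 = 21
  Citadel: 12·0 + 13·3 + 3·2 = 45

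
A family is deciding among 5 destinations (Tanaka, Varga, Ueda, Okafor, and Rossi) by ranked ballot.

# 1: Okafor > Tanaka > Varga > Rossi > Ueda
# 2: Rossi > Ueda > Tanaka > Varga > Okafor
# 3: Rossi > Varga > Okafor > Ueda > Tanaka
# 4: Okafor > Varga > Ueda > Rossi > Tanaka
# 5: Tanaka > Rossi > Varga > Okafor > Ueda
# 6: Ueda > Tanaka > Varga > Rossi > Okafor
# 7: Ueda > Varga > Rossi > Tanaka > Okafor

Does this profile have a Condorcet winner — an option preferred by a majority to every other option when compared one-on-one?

Head-to-head results (7 voters total):
Tanaka vs Varga: Tanaka wins 4–3.
Tanaka vs Ueda: Ueda wins 5–2.
Tanaka vs Okafor: Tanaka wins 4–3.
Tanaka vs Rossi: Rossi wins 4–3.
Varga vs Ueda: Varga wins 4–3.
Varga vs Okafor: Varga wins 5–2.
Varga vs Rossi: Varga wins 4–3.
Ueda vs Okafor: Okafor wins 4–3.
Ueda vs Rossi: Rossi wins 4–3.
Okafor vs Rossi: Rossi wins 5–2.
No candidate beats all others: Tanaka beats Varga beats Ueda beats Tanaka, a majority cycle.

No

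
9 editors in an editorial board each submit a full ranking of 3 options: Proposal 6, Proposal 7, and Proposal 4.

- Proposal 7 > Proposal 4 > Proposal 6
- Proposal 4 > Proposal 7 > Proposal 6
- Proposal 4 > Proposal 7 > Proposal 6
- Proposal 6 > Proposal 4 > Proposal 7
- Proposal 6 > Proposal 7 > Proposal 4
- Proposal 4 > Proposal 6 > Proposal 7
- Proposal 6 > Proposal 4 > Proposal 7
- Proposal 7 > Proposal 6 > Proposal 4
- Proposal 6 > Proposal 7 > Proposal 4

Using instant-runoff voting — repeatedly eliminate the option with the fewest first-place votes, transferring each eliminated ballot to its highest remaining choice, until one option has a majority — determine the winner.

Round 1: Proposal 6 4, Proposal 4 3, Proposal 7 2. Proposal 7 has the fewest and is eliminated.
Round 2: Proposal 6 5, Proposal 4 4. Proposal 6 has a majority.

Proposal 6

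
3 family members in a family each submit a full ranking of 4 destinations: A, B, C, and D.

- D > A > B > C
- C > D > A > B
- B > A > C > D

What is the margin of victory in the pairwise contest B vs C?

1

Ballots ranking B above C: 2.
Ballots ranking C above B: 1.
B wins 2–1, a margin of 1.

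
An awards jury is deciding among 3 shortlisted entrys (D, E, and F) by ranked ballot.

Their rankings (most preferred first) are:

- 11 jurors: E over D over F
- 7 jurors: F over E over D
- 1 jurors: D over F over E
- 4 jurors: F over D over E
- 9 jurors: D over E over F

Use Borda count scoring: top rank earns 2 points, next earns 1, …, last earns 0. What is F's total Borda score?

23

Borda scores:
  D: 11·1 + 7·0 + 2 + 4·1 + 9·2 = 35
  E: 11·2 + 7·1 + 0 + 4·0 + 9·1 = 38
  F: 11·0 + 7·2 + 1 + 4·2 + 9·0 = 23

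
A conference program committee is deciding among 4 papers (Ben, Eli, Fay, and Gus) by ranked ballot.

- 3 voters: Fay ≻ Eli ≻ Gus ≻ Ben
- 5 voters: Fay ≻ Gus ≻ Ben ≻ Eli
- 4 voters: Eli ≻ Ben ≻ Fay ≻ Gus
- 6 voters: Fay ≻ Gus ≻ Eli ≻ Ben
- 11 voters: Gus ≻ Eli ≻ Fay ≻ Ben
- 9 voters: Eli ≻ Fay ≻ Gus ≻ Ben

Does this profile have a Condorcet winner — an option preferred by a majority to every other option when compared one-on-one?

No

Head-to-head results (38 voters total):
Ben vs Eli: Eli wins 33–5.
Ben vs Fay: Fay wins 34–4.
Ben vs Gus: Gus wins 34–4.
Eli vs Fay: Eli wins 24–14.
Eli vs Gus: Gus wins 22–16.
Fay vs Gus: Fay wins 27–11.
No candidate beats all others: Eli beats Fay beats Gus beats Eli, a majority cycle.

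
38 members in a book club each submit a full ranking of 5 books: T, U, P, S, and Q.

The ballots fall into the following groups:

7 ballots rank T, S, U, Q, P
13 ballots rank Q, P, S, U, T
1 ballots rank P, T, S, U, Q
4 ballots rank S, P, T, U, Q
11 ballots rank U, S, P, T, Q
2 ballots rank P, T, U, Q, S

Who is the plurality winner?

First-place vote totals:
  T: 7
  U: 11
  P: 3
  S: 4
  Q: 13
Q has the most first-place votes.

Q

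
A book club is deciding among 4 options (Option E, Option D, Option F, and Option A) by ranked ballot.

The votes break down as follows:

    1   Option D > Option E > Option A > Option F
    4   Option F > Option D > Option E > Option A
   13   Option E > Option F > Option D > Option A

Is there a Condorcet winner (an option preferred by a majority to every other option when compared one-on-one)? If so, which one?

Option E

Head-to-head results (18 voters total):
Option E vs Option D: Option E wins 13–5.
Option E vs Option F: Option E wins 14–4.
Option E vs Option A: Option E wins 18–0.
Option D vs Option F: Option F wins 17–1.
Option D vs Option A: Option D wins 18–0.
Option F vs Option A: Option F wins 17–1.
Option E beats each rival — Option D (13–5), Option F (14–4), Option A (18–0) — so Option E is the Condorcet winner.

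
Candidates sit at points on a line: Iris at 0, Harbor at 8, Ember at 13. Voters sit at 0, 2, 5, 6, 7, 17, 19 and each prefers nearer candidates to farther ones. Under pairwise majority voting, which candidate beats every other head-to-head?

With single-peaked preferences on a line, the Condorcet winner is the candidate closest to the median voter.
The median voter (position 6) is closest to Harbor at 8.
Check: Harbor vs Ember — voters closer to Harbor: 5 of 7.

Harbor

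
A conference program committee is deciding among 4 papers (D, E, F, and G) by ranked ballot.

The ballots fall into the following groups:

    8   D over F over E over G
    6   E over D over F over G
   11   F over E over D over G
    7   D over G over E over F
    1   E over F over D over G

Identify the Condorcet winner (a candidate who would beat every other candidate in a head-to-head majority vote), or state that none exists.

No Condorcet winner

Head-to-head results (33 voters total):
D vs E: E wins 18–15.
D vs F: D wins 21–12.
D vs G: D wins 33–0.
E vs F: F wins 19–14.
E vs G: E wins 26–7.
F vs G: F wins 26–7.
No candidate beats all others: D beats F beats E beats D, a majority cycle.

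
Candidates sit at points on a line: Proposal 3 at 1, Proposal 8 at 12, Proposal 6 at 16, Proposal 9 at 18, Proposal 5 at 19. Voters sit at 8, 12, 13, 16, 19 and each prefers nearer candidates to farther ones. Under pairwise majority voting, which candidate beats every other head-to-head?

Proposal 8

With single-peaked preferences on a line, the Condorcet winner is the candidate closest to the median voter.
The median voter (position 13) is closest to Proposal 8 at 12.
Check: Proposal 8 vs Proposal 5 — voters closer to Proposal 8: 3 of 5.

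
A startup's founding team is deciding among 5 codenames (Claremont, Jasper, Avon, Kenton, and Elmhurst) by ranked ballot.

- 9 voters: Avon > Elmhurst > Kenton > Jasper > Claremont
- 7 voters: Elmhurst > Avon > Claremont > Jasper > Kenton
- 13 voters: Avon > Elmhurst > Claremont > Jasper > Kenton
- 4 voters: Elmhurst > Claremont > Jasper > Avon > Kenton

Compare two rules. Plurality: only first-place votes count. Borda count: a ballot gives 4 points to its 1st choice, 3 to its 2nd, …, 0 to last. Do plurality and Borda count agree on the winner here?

Yes

Plurality first-place counts: Claremont 0, Jasper 0, Avon 22, Kenton 0, Elmhurst 11 → Avon.
Borda totals: Claremont 52, Jasper 37, Avon 113, Kenton 18, Elmhurst 110 → Avon.
The two rules agree on Avon.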